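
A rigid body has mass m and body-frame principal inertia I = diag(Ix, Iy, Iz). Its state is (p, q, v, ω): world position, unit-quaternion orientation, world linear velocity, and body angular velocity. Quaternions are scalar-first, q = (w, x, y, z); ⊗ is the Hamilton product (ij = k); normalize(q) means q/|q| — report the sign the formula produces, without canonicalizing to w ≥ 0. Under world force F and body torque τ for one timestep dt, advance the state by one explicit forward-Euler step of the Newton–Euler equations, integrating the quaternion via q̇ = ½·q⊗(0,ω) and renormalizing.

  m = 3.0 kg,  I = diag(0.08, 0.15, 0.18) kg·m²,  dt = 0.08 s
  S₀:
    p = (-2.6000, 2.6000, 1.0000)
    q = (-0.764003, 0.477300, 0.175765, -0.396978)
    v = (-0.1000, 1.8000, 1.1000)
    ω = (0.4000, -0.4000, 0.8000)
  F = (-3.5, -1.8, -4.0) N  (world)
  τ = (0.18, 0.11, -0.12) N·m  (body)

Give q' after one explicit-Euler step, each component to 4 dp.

q⊗(0,ω) = (0.1969684, -0.3237804, -0.2350300, -0.8724284)
q' = normalize(q + ½dt·q⊗(0,ω)) = (-0.7555, 0.4640, 0.1662, -0.4315)

q' = (-0.7555, 0.4640, 0.1662, -0.4315)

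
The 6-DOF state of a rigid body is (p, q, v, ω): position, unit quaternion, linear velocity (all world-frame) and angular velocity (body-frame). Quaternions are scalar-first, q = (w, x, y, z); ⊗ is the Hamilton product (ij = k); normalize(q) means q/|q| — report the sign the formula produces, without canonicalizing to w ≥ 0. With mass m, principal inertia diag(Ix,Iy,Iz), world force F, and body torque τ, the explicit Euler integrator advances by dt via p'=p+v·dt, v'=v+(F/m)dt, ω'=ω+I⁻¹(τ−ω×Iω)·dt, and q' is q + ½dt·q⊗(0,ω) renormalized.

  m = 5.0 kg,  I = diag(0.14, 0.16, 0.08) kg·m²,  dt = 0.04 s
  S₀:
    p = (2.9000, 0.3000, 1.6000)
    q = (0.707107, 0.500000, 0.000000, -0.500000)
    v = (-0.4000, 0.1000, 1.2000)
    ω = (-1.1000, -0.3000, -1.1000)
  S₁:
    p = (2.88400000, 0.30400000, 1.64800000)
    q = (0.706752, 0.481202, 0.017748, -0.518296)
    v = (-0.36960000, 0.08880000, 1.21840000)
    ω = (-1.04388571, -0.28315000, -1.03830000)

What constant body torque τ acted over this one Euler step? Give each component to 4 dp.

Δω = ω₁−ω₀ = (0.05611429, 0.01685000, 0.06170000)
τ = I·(Δω/dt) + ω₀×(Iω₀) = (0.1700, 0.1400, 0.1300)

τ = (0.1700, 0.1400, 0.1300)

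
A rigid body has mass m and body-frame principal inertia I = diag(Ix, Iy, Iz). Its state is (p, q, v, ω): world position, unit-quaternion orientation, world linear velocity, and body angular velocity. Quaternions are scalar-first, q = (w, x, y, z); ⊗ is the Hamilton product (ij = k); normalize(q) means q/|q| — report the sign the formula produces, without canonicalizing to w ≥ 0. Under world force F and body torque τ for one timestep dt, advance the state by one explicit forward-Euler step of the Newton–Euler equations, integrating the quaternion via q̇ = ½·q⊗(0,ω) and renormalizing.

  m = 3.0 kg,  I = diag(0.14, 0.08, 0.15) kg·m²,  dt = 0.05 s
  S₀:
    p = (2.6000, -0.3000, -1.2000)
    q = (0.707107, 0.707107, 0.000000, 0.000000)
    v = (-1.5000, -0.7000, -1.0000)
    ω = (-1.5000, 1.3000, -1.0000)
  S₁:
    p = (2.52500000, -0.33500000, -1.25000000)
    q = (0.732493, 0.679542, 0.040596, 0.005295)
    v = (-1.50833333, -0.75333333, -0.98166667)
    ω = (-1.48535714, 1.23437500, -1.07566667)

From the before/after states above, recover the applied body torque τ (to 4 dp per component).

τ = (-0.0500, -0.1200, -0.1100)

ω₁ − ω₀ = (0.01464286, -0.06562500, -0.07566667)
I·α + gyro = (-0.0500, -0.1200, -0.1100)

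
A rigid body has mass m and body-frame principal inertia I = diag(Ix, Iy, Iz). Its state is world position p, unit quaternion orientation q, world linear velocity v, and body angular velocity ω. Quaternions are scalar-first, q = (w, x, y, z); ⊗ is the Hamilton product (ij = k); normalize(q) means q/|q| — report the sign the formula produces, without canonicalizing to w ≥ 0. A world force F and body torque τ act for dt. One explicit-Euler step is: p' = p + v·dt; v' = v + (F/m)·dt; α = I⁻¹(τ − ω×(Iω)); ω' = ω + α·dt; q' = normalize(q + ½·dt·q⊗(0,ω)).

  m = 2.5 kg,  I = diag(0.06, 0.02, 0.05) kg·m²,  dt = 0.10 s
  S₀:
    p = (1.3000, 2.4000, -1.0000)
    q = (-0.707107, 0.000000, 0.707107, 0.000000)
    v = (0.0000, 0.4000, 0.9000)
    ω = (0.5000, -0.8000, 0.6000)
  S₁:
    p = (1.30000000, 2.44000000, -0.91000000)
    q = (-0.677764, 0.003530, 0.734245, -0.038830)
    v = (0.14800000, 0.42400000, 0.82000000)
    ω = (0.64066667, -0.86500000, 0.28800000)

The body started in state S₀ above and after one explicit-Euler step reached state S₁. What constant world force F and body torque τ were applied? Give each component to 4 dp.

ω₁ − ω₀ = (0.14066667, -0.06500000, -0.31200000)
I·α + gyro = (0.0700, -0.0100, -0.1400)
velocity change Δv = (0.14800000, 0.02400000, -0.08000000)
applied force F = (3.7000, 0.6000, -2.0000)

F = (3.7000, 0.6000, -2.0000)
τ = (0.0700, -0.0100, -0.1400)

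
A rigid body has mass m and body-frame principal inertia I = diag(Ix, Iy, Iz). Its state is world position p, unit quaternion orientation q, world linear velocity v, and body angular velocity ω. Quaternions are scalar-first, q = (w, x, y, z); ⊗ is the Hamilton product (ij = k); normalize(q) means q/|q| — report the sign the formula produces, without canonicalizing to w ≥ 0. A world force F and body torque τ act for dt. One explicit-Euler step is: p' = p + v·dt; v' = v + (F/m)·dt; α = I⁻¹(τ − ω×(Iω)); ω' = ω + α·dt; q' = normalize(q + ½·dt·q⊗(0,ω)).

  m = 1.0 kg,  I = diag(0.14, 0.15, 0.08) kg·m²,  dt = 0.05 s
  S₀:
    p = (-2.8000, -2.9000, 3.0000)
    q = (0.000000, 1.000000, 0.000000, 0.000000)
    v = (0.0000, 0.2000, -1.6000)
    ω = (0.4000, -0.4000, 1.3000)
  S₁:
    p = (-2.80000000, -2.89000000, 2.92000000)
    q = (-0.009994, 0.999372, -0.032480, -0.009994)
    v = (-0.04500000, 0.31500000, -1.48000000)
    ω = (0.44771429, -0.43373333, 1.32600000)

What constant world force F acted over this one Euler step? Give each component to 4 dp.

v₁ − v₀ = (-0.04500000, 0.11500000, 0.12000000)
m·(v₁−v₀)/dt = (-0.9000, 2.3000, 2.4000)

F = (-0.9000, 2.3000, 2.4000)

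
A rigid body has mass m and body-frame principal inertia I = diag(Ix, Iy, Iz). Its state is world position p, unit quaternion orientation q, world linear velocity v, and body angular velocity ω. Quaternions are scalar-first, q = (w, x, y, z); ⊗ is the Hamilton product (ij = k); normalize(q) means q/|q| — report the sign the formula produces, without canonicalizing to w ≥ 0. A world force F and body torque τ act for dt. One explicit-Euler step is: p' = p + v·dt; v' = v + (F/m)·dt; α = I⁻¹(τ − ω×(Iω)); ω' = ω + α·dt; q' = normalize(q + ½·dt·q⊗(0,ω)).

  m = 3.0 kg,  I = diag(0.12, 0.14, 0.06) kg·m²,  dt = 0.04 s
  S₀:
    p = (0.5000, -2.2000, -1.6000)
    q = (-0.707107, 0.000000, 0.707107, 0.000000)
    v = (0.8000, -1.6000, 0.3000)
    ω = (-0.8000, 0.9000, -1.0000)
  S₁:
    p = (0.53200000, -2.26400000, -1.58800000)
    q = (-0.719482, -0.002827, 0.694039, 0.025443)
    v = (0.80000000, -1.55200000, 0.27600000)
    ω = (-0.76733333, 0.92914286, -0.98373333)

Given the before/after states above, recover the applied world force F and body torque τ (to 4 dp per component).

Δv = v₁−v₀ = (0.00000000, 0.04800000, -0.02400000)
applied force F = (0.0000, 3.6000, -1.8000)
Δω = ω₁−ω₀ = (0.03266667, 0.02914286, 0.01626667)
applied torque τ = (0.1700, 0.1500, 0.0100)

F = (0.0000, 3.6000, -1.8000)
τ = (0.1700, 0.1500, 0.0100)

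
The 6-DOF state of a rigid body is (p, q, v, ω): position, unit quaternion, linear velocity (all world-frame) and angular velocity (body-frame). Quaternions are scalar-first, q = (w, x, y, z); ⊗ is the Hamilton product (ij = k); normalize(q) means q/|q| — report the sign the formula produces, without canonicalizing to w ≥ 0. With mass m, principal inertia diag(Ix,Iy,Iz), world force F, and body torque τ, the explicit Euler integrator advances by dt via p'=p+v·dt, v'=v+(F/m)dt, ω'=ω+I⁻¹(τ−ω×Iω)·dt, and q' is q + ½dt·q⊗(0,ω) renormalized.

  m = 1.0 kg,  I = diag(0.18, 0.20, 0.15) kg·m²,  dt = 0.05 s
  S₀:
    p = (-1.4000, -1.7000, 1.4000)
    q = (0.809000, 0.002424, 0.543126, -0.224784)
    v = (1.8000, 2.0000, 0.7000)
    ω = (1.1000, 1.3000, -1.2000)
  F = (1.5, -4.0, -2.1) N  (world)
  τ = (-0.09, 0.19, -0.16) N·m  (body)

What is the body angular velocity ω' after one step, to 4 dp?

ω' = (1.0533, 1.3574, -1.2629)

precession coupling ω×(Iω) = (0.0780, -0.0396, 0.0286)
angular accel α = (-0.9333, 1.1480, -1.2573)
new body rate ω' = (1.0533, 1.3574, -1.2629)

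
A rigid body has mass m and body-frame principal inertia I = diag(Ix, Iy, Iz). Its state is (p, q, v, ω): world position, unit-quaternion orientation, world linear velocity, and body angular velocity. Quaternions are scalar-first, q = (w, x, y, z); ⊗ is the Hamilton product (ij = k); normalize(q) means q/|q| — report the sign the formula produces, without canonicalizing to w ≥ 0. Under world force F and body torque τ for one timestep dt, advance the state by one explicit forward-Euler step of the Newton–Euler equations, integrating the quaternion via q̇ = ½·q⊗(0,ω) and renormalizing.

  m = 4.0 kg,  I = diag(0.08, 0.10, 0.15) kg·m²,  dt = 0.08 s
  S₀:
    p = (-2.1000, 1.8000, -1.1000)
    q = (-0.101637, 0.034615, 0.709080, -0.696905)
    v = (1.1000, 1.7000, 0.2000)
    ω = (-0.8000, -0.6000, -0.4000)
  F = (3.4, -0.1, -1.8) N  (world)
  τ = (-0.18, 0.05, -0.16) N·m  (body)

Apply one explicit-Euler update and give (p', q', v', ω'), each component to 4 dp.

p' = (-2.0120, 1.9360, -1.0840)
q' = (-0.0946, 0.0098, 0.7337, -0.6728)
v' = (1.1680, 1.6980, 0.1640)
ω' = (-0.9920, -0.5421, -0.4905)

a = F/m = (0.8500, -0.0250, -0.4500)
p + v·dt = (-2.0120, 1.9360, -1.0840)
v + (F/m)dt = (1.1680, 1.6980, 0.1640)
gyro term ω×Iω = (0.0120, -0.0224, 0.0096)
α = I⁻¹(τ − ω×Iω) = (-2.4000, 0.7240, -1.1307)
new body rate ω' = (-0.9920, -0.5421, -0.4905)
q⊗(0,ω) = (0.1743780, -0.6204654, 0.6323522, 0.5871498)
q' = normalize(q + ½dt·q⊗(0,ω)) = (-0.0946, 0.0098, 0.7337, -0.6728)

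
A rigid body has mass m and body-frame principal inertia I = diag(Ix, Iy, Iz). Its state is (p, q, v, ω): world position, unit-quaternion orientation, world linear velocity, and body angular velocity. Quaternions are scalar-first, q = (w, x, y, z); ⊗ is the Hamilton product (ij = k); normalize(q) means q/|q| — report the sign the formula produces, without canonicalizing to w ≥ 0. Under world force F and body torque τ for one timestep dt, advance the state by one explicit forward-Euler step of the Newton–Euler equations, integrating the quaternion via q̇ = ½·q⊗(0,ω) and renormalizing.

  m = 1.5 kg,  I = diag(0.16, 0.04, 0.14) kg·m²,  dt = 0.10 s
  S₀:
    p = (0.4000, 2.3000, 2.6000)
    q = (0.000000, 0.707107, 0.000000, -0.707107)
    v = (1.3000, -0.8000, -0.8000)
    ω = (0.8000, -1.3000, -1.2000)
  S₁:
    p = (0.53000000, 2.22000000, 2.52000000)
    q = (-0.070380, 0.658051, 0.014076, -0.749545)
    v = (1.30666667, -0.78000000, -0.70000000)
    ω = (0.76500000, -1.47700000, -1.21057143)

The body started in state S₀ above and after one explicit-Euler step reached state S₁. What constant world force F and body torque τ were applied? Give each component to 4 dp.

F = (0.1000, 0.3000, 1.5000)
τ = (0.1000, -0.0900, 0.1100)

Δω = ω₁−ω₀ = (-0.03500000, -0.17700000, -0.01057143)
precession coupling = (0.1560, -0.0192, 0.1248)
applied torque τ = (0.1000, -0.0900, 0.1100)
velocity change Δv = (0.00666667, 0.02000000, 0.10000000)
applied force F = (0.1000, 0.3000, 1.5000)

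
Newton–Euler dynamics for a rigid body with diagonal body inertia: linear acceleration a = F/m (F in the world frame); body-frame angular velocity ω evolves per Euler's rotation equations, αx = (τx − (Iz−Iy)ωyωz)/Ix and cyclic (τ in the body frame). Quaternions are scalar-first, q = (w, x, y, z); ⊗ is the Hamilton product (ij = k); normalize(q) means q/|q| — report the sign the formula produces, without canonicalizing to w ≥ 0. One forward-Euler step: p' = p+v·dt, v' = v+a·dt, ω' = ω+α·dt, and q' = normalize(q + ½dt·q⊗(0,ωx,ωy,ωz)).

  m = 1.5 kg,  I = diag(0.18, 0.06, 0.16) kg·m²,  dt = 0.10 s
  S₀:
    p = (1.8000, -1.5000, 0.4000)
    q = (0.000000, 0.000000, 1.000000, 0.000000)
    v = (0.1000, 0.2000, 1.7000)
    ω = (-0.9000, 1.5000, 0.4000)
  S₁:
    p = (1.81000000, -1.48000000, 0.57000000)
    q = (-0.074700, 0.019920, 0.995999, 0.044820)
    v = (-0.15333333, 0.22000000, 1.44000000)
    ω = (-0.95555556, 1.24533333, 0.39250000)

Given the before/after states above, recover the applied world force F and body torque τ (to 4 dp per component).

F = (-3.8000, 0.3000, -3.9000)
τ = (-0.0400, -0.1600, 0.1500)

v₁ − v₀ = (-0.25333333, 0.02000000, -0.26000000)
applied force F = (-3.8000, 0.3000, -3.9000)
Δω = ω₁−ω₀ = (-0.05555556, -0.25466667, -0.00750000)
precession coupling = (0.0600, -0.0072, 0.1620)
I·α + gyro = (-0.0400, -0.1600, 0.1500)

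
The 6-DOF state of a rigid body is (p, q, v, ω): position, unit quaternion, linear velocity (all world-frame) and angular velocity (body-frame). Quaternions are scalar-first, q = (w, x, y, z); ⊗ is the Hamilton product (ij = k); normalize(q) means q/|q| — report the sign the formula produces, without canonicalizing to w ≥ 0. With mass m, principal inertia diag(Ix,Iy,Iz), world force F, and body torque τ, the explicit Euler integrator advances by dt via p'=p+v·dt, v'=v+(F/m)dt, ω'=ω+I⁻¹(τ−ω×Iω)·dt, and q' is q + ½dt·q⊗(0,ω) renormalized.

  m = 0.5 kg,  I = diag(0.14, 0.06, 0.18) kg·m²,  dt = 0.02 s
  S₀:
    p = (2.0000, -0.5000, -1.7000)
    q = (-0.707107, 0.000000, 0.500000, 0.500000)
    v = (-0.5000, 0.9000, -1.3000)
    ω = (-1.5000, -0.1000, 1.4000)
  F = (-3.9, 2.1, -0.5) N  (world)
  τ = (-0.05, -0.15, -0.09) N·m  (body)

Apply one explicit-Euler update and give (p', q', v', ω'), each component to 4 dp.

new position p' = (1.9900, -0.4820, -1.7260)
new velocity v' = (-0.6560, 0.9840, -1.3200)
α = I⁻¹(τ − ω×Iω) = (-0.2371, -3.9000, -0.4333)
ω + α·dt = (-1.5047, -0.1780, 1.3913)
Hamilton product q⊗(0,ω) = (-0.6500000, 1.8106605, -0.6792893, -0.2399498)
q' = normalize(q + ½dt·q⊗(0,ω)) = (-0.7135, 0.0181, 0.4931, 0.4975)

p' = (1.9900, -0.4820, -1.7260)
q' = (-0.7135, 0.0181, 0.4931, 0.4975)
v' = (-0.6560, 0.9840, -1.3200)
ω' = (-1.5047, -0.1780, 1.3913)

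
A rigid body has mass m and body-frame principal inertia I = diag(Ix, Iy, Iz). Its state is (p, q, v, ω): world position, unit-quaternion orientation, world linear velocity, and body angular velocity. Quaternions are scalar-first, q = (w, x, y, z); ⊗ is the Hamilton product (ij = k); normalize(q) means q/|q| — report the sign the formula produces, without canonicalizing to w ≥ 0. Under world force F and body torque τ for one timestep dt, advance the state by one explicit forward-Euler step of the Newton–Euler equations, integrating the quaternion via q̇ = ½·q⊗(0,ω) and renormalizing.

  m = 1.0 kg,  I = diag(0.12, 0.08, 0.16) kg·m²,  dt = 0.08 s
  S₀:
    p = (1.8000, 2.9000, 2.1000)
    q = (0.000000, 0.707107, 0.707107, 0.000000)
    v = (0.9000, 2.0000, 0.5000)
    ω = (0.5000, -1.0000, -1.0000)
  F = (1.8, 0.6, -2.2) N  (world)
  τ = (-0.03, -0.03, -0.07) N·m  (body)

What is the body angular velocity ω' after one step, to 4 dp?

ω' = (0.4267, -1.0500, -1.0450)

gyro term ω×Iω = (0.0800, 0.0200, 0.0200)
α = I⁻¹(τ − ω×Iω) = (-0.9167, -0.6250, -0.5625)
ω' = ω + α·dt = (0.4267, -1.0500, -1.0450)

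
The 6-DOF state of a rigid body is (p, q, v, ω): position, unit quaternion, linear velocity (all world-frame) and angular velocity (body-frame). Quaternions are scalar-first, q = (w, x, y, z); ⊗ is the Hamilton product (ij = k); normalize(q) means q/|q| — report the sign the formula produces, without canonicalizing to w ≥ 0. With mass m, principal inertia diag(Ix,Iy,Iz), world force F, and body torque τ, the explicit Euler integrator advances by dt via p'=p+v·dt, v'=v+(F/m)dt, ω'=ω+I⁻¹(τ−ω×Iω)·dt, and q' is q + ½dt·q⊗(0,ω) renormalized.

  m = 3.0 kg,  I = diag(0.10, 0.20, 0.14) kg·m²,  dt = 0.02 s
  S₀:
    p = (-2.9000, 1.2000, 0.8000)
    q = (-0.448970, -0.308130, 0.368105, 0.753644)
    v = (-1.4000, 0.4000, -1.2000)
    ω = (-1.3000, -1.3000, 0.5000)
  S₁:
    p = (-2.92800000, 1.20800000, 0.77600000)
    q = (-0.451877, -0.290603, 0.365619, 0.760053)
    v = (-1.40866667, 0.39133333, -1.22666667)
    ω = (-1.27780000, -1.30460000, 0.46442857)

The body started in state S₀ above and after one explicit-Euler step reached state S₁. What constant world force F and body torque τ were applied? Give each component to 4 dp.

F = (-1.3000, -1.3000, -4.0000)
τ = (0.1500, -0.0200, -0.0800)

velocity change Δv = (-0.00866667, -0.00866667, -0.02666667)
F = m·Δv/dt = (-1.3000, -1.3000, -4.0000)
ω₁ − ω₀ = (0.02220000, -0.00460000, -0.03557143)
gyro term ω₀×Iω₀ = (0.0390, 0.0260, 0.1690)
applied torque τ = (0.1500, -0.0200, -0.0800)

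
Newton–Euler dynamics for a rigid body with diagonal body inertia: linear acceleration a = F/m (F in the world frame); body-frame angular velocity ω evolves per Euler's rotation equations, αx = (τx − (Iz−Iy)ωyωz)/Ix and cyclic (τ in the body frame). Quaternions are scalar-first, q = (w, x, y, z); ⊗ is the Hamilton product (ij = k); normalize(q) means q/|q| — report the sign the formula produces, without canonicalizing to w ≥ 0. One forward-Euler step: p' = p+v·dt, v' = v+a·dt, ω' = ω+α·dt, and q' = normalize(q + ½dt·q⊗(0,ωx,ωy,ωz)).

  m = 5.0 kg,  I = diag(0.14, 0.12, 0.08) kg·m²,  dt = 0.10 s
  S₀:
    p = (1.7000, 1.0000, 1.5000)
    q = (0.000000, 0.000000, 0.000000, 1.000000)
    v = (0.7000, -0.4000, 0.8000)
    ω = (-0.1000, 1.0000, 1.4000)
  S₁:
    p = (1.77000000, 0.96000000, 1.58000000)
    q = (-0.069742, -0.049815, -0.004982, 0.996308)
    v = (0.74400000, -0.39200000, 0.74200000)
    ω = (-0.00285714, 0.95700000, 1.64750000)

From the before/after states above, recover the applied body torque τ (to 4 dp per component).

Δω = ω₁−ω₀ = (0.09714286, -0.04300000, 0.24750000)
ω₀×(Iω₀) = (-0.0560, -0.0084, 0.0020)
I·α + gyro = (0.0800, -0.0600, 0.2000)

τ = (0.0800, -0.0600, 0.2000)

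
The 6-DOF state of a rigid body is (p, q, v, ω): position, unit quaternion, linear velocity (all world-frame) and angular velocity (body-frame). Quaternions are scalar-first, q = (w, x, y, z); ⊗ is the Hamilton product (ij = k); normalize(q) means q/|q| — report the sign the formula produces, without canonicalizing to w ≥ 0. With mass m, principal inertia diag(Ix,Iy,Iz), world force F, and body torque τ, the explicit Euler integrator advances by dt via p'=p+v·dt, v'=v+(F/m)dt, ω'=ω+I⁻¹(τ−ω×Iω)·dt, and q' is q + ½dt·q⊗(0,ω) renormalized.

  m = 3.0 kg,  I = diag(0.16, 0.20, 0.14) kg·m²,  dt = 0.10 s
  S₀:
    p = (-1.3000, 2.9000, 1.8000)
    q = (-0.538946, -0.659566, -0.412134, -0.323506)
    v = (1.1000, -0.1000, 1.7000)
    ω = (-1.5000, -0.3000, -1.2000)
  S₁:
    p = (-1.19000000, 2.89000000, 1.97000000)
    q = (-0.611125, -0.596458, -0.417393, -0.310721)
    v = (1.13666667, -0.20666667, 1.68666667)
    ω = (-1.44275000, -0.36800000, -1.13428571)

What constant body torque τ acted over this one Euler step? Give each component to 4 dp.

Δω = ω₁−ω₀ = (0.05725000, -0.06800000, 0.06571429)
applied torque τ = (0.0700, -0.1000, 0.1100)

τ = (0.0700, -0.1000, 0.1100)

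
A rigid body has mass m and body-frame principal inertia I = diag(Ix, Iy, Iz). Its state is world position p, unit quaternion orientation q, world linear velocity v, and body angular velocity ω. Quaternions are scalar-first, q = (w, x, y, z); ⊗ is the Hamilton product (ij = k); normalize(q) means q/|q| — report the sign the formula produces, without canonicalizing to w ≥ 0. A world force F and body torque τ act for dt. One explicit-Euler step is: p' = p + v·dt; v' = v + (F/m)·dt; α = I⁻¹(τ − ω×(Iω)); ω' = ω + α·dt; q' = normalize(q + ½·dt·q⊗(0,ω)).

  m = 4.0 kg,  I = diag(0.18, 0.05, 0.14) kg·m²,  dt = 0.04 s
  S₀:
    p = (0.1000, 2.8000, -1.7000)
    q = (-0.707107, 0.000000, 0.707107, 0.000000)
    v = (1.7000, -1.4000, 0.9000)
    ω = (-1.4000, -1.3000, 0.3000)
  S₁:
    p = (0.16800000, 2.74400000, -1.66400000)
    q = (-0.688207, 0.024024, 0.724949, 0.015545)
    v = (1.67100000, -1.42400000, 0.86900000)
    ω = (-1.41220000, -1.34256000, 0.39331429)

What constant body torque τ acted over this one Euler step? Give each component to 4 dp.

τ = (-0.0900, -0.0700, 0.0900)

Δω = ω₁−ω₀ = (-0.01220000, -0.04256000, 0.09331429)
gyro term ω₀×Iω₀ = (-0.0351, -0.0168, -0.2366)
applied torque τ = (-0.0900, -0.0700, 0.0900)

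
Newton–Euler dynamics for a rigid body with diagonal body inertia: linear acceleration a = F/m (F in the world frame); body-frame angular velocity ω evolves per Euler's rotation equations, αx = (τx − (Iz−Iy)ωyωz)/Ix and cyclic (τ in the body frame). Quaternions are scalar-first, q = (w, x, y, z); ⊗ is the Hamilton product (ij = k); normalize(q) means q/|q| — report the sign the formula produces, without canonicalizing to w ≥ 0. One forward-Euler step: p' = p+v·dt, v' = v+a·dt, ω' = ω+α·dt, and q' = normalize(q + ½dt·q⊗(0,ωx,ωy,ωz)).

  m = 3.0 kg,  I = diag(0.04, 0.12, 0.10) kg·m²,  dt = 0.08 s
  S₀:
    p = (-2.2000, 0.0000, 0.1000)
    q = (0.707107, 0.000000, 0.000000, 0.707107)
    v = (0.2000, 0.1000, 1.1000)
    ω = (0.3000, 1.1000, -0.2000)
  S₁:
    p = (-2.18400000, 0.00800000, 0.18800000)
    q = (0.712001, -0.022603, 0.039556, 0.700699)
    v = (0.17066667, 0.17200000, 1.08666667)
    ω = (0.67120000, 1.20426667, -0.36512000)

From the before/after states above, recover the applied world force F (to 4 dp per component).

F = (-1.1000, 2.7000, -0.5000)

v₁ − v₀ = (-0.02933333, 0.07200000, -0.01333333)
m·(v₁−v₀)/dt = (-1.1000, 2.7000, -0.5000)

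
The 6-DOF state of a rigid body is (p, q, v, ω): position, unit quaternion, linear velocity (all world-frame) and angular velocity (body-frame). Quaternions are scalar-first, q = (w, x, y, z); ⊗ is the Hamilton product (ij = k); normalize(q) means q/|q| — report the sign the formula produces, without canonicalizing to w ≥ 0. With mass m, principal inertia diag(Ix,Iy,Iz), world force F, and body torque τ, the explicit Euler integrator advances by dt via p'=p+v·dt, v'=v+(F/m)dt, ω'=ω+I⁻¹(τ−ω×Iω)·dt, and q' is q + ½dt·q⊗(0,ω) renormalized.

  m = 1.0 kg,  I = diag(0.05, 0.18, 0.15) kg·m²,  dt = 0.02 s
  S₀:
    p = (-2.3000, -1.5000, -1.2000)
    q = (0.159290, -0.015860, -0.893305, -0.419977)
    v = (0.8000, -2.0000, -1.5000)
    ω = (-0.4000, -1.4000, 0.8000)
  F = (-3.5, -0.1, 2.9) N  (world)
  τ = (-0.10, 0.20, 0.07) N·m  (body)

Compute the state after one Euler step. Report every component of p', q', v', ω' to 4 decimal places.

p' = (-2.2840, -1.5400, -1.2300)
q' = (0.1501, -0.0295, -0.8936, -0.4220)
v' = (0.7300, -2.0020, -1.4420)
ω' = (-0.4534, -1.3813, 0.7996)

p' = p + v·dt = (-2.2840, -1.5400, -1.2300)
v' = v + a·dt = (0.7300, -2.0020, -1.4420)
α = I⁻¹(τ − ω×Iω) = (-2.6720, 0.9333, -0.0187)
ω' = ω + α·dt = (-0.4534, -1.3813, 0.7996)
Hamilton product q⊗(0,ω) = (-0.9209894, -1.3663278, -0.0423272, -0.2076860)
updated quaternion q' = (0.1501, -0.0295, -0.8936, -0.4220)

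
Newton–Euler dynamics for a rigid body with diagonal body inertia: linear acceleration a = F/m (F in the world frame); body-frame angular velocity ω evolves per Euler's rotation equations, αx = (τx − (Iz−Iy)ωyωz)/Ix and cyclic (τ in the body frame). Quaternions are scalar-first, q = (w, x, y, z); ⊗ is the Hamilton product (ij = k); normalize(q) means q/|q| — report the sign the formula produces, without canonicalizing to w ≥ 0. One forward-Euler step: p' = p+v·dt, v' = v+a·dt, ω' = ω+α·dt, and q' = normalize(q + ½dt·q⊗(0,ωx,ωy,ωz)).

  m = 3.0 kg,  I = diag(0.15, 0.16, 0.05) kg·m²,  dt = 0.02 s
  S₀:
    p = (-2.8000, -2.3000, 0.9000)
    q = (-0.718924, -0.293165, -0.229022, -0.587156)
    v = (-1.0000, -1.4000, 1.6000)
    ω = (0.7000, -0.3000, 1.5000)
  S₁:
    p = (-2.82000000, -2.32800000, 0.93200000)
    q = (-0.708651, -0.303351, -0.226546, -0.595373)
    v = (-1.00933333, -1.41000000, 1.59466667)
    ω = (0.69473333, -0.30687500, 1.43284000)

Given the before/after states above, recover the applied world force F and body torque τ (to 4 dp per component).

F = (-1.4000, -1.5000, -0.8000)
τ = (0.0100, 0.0500, -0.1700)

rate change Δω = (-0.00526667, -0.00687500, -0.06716000)
precession coupling = (0.0495, 0.1050, -0.0021)
τ = I·(Δω/dt) + ω₀×(Iω₀) = (0.0100, 0.0500, -0.1700)
Δv = v₁−v₀ = (-0.00933333, -0.01000000, -0.00533333)
m·(v₁−v₀)/dt = (-1.4000, -1.5000, -0.8000)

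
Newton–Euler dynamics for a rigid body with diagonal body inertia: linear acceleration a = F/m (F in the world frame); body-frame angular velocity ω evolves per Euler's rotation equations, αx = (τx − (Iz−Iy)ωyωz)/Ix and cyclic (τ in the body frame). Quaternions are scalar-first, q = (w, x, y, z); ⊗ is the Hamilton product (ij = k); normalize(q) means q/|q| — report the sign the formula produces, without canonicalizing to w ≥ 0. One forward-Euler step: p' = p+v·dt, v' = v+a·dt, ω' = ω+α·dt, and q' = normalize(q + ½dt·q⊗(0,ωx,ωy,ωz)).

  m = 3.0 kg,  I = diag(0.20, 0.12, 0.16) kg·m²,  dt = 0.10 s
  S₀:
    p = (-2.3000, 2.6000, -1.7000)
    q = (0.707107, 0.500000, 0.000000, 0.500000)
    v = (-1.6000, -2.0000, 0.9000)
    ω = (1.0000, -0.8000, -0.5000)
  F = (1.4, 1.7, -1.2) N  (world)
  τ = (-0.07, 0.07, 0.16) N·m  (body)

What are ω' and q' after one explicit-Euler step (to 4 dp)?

gyro term ω×Iω = (0.0160, -0.0200, 0.0640)
(τ − ω×Iω)/I = (-0.4300, 0.7500, 0.6000)
new body rate ω' = (0.9570, -0.7250, -0.4400)
Hamilton product q⊗(0,ω) = (-0.2500000, 1.1071070, 0.1843144, -0.7535535)
q' = normalize(q + ½dt·q⊗(0,ω)) = (0.6930, 0.5540, 0.0092, 0.4612)

ω' = (0.9570, -0.7250, -0.4400)
q' = (0.6930, 0.5540, 0.0092, 0.4612)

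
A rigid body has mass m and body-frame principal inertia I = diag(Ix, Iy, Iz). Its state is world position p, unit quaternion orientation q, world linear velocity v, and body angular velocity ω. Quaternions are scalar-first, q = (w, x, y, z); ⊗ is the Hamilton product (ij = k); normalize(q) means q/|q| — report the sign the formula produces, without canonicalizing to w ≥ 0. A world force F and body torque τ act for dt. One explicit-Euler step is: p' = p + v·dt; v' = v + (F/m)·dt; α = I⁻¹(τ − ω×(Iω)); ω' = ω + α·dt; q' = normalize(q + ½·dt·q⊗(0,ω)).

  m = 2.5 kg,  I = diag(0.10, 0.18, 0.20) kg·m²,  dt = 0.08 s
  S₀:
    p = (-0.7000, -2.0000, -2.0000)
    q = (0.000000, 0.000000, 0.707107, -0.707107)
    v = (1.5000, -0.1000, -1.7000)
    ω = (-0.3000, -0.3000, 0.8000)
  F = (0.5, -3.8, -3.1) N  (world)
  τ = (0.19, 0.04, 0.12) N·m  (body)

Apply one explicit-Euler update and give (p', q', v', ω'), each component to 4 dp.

a = (0.2000, -1.5200, -1.2400)
p' = p + v·dt = (-0.5800, -2.0080, -2.1360)
v + (F/m)dt = (1.5160, -0.2216, -1.7992)
precession coupling ω×(Iω) = (-0.0048, 0.0240, 0.0072)
α = I⁻¹(τ − ω×Iω) = (1.9480, 0.0889, 0.5640)
new body rate ω' = (-0.1442, -0.2929, 0.8451)
Hamilton product q⊗(0,ω) = (0.7778177, 0.3535535, 0.2121321, 0.2121321)
updated quaternion q' = (0.0311, 0.0141, 0.7151, -0.6982)

p' = (-0.5800, -2.0080, -2.1360)
q' = (0.0311, 0.0141, 0.7151, -0.6982)
v' = (1.5160, -0.2216, -1.7992)
ω' = (-0.1442, -0.2929, 0.8451)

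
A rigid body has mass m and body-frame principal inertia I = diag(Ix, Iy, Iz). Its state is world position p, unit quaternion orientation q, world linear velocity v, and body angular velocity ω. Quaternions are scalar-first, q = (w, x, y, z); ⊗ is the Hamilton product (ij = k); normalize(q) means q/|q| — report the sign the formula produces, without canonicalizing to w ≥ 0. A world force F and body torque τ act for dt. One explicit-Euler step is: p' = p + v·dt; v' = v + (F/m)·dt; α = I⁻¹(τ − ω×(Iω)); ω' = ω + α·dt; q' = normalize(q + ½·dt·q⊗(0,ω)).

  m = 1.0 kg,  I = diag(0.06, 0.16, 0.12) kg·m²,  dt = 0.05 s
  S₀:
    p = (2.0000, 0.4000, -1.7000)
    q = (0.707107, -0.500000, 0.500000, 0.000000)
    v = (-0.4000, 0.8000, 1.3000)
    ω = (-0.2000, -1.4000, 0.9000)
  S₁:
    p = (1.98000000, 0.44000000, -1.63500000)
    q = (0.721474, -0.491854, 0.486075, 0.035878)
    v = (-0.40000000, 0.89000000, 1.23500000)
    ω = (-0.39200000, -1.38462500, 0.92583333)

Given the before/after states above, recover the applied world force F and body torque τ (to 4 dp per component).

F = (0.0000, 1.8000, -1.3000)
τ = (-0.1800, 0.0600, 0.0900)

v₁ − v₀ = (0.00000000, 0.09000000, -0.06500000)
applied force F = (0.0000, 1.8000, -1.3000)
Δω = ω₁−ω₀ = (-0.19200000, 0.01537500, 0.02583333)
I·α + gyro = (-0.1800, 0.0600, 0.0900)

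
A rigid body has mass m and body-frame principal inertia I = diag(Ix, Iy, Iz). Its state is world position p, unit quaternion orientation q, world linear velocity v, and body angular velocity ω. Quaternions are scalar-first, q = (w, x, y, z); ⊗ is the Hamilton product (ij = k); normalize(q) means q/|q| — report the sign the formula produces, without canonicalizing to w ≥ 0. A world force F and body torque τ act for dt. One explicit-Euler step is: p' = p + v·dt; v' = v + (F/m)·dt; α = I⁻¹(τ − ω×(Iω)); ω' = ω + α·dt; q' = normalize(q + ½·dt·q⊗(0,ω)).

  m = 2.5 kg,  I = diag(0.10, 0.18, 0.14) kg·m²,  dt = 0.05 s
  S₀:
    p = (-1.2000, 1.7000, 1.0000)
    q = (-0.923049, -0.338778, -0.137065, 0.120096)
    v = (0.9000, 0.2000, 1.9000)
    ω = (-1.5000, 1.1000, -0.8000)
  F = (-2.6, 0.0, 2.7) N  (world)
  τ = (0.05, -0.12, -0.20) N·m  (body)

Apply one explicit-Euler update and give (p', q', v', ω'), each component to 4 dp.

ω×(Iω) gyroscopic = (0.0352, -0.0480, -0.1320)
(τ − ω×Iω)/I = (0.1480, -0.4000, -0.4857)
ω' = ω + α·dt = (-1.4926, 1.0800, -0.8243)
q⊗(0,ω) = (-0.2613187, 1.3621199, -1.4665203, 0.1601859)
updated quaternion q' = (-0.9284, -0.3043, -0.1735, 0.1239)
p + v·dt = (-1.1550, 1.7100, 1.0950)
v' = v + a·dt = (0.8480, 0.2000, 1.9540)

p' = (-1.1550, 1.7100, 1.0950)
q' = (-0.9284, -0.3043, -0.1735, 0.1239)
v' = (0.8480, 0.2000, 1.9540)
ω' = (-1.4926, 1.0800, -0.8243)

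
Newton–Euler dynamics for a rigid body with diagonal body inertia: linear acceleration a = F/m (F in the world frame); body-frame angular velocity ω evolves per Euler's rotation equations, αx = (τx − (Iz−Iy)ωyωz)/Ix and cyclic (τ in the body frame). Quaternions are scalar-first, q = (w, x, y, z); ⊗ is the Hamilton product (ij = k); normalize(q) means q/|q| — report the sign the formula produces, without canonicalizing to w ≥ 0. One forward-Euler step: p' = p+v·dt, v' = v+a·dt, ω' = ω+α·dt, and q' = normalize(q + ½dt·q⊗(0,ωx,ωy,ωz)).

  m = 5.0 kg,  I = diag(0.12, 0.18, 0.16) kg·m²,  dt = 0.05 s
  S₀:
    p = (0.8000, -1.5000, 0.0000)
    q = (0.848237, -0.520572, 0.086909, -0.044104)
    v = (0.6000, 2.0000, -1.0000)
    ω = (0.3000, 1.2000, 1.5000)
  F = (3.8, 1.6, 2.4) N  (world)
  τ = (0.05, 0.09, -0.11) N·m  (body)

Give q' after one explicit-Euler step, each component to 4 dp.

Hamilton product q⊗(0,ω) = (0.1180368, 0.4377594, 1.7855112, 0.6215964)
q + ½dt·q⊗(0,ω), renormalized = (0.8502, -0.5090, 0.1314, -0.0285)

q' = (0.8502, -0.5090, 0.1314, -0.0285)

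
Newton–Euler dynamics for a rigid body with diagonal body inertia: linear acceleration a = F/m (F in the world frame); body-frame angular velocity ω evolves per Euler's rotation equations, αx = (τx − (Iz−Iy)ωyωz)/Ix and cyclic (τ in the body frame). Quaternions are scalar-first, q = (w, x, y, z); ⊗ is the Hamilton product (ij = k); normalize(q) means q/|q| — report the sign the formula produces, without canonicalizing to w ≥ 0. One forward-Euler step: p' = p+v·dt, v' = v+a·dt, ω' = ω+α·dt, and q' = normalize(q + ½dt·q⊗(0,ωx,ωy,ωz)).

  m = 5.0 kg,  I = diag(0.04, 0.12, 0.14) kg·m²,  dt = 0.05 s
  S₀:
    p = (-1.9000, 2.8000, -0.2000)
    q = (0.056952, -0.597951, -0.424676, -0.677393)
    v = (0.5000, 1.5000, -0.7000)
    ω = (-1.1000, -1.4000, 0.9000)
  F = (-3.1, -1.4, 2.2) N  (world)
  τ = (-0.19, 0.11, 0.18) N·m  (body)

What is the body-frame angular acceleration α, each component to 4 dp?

gyro term ω×Iω = (-0.0252, 0.0990, 0.1232)
α = I⁻¹(τ − ω×Iω) = (-4.1200, 0.0917, 0.4057)

α = (-4.1200, 0.0917, 0.4057)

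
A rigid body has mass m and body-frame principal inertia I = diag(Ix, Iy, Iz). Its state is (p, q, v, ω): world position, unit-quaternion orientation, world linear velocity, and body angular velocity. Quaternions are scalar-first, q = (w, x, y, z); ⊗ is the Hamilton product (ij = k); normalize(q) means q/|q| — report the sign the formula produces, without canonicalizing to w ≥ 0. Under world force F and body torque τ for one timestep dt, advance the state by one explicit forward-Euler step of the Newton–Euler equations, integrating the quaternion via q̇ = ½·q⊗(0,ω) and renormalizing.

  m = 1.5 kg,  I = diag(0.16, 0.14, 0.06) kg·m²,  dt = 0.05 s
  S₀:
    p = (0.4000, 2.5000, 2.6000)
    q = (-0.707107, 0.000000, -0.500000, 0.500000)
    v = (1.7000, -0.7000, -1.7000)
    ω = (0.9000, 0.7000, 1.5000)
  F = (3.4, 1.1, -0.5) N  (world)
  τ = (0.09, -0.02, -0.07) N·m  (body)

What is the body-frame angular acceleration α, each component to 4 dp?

gyro term ω×Iω = (-0.0840, 0.1350, -0.0126)
angular accel α = (1.0875, -1.1071, -0.9567)

α = (1.0875, -1.1071, -0.9567)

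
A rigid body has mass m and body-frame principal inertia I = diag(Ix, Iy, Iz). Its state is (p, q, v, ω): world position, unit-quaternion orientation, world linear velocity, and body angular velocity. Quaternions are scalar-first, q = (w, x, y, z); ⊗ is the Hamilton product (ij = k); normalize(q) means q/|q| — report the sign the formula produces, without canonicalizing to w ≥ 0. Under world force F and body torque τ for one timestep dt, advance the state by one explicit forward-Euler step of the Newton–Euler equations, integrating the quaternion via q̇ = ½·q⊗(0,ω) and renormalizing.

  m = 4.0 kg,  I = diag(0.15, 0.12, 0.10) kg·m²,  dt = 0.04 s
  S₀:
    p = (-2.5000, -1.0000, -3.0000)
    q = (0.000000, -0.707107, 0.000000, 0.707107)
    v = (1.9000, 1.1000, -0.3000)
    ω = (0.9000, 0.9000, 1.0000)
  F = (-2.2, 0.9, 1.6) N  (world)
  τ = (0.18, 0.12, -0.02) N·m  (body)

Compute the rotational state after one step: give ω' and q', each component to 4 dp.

gyro term ω×Iω = (-0.0180, 0.0450, -0.0243)
(τ − ω×Iω)/I = (1.3200, 0.6250, 0.0430)
new body rate ω' = (0.9528, 0.9250, 1.0017)
2q̇ = q⊗(0,ω) = (-0.0707107, -0.6363963, 1.3435033, -0.6363963)
q + ½dt·q⊗(0,ω), renormalized = (-0.0014, -0.7195, 0.0269, 0.6940)

ω' = (0.9528, 0.9250, 1.0017)
q' = (-0.0014, -0.7195, 0.0269, 0.6940)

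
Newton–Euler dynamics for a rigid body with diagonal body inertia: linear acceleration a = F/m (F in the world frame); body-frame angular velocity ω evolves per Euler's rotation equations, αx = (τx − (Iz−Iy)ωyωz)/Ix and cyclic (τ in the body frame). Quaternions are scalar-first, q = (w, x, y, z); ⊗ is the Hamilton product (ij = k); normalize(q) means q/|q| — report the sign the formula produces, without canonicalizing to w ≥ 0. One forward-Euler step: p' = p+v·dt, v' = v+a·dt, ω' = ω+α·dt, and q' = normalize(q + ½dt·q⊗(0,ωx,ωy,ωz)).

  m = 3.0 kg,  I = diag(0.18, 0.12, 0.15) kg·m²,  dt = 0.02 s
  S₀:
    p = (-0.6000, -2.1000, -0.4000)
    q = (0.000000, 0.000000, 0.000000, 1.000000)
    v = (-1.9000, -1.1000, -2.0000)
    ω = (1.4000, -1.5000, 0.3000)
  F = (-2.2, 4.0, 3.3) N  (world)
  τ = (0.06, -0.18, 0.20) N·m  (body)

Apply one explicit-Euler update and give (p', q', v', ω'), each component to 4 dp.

p' = (-0.6380, -2.1220, -0.4400)
q' = (-0.0030, 0.0150, 0.0140, 0.9998)
v' = (-1.9147, -1.0733, -1.9780)
ω' = (1.4082, -1.5321, 0.3099)

precession coupling ω×(Iω) = (-0.0135, 0.0126, 0.1260)
α = I⁻¹(τ − ω×Iω) = (0.4083, -1.6050, 0.4933)
ω + α·dt = (1.4082, -1.5321, 0.3099)
q⊗(0,ω) = (-0.3000000, 1.5000000, 1.4000000, 0.0000000)
q + ½dt·q⊗(0,ω), renormalized = (-0.0030, 0.0150, 0.0140, 0.9998)
a = F/m = (-0.7333, 1.3333, 1.1000)
p + v·dt = (-0.6380, -2.1220, -0.4400)
new velocity v' = (-1.9147, -1.0733, -1.9780)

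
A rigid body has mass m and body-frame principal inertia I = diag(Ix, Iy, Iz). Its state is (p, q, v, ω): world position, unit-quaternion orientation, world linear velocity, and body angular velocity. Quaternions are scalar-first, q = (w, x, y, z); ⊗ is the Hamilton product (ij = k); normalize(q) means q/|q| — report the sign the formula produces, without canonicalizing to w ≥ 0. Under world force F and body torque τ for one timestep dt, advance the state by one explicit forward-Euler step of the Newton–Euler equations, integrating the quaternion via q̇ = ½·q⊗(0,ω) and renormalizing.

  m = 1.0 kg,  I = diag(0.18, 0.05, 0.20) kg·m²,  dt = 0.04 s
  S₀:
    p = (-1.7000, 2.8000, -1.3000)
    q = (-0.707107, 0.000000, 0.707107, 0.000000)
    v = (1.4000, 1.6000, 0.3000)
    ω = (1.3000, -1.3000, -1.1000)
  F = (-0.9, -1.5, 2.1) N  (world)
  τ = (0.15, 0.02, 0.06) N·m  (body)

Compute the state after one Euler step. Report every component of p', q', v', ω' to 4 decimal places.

p' = (-1.6440, 2.8640, -1.2880)
q' = (-0.6881, -0.0339, 0.7248, -0.0028)
v' = (1.3640, 1.5400, 0.3840)
ω' = (1.2857, -1.3069, -1.1319)

angular accel α = (-0.3583, -0.1720, -0.7985)
new body rate ω' = (1.2857, -1.3069, -1.1319)
2q̇ = q⊗(0,ω) = (0.9192391, -1.6970568, 0.9192391, -0.1414214)
updated quaternion q' = (-0.6881, -0.0339, 0.7248, -0.0028)
linear accel F/m = (-0.9000, -1.5000, 2.1000)
p' = p + v·dt = (-1.6440, 2.8640, -1.2880)
new velocity v' = (1.3640, 1.5400, 0.3840)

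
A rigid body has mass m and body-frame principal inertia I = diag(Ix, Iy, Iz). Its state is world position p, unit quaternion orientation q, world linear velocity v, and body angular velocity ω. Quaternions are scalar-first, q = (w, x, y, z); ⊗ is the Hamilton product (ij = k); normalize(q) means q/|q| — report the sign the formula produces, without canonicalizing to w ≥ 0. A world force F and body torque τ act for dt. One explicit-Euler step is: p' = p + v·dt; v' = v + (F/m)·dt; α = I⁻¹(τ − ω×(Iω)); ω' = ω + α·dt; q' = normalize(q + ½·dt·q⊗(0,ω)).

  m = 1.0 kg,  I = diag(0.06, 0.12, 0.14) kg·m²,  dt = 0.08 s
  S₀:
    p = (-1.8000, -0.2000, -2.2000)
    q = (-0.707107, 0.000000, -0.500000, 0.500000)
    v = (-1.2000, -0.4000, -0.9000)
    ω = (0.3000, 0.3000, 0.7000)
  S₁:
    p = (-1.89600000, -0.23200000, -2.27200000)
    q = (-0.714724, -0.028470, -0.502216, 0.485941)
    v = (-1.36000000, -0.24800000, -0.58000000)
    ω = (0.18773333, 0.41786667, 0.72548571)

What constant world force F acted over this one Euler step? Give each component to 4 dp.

F = (-2.0000, 1.9000, 4.0000)

Δv = v₁−v₀ = (-0.16000000, 0.15200000, 0.32000000)
applied force F = (-2.0000, 1.9000, 4.0000)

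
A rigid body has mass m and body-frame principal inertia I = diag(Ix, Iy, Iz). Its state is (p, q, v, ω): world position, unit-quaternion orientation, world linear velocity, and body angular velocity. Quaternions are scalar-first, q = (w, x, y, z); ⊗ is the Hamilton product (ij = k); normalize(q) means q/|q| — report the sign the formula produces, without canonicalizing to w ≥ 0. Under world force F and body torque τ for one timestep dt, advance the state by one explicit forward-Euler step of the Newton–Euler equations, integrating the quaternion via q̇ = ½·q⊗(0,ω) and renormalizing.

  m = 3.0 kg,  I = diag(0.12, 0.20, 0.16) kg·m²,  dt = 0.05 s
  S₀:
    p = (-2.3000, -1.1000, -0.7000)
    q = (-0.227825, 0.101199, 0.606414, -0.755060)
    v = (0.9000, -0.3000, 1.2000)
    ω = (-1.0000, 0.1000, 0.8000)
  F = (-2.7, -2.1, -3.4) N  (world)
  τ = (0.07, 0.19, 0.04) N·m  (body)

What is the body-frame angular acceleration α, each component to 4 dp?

α = (0.6100, 0.7900, 0.3000)

ω×(Iω) gyroscopic = (-0.0032, 0.0320, -0.0080)
α = I⁻¹(τ − ω×Iω) = (0.6100, 0.7900, 0.3000)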